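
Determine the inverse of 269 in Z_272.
181

gcd(269, 272) = 1, so the inverse exists.
Extended Euclidean algorithm on (272, 269):
272 = 1 × 269 + 3  ⟹  3 = (1)·272 + (-1)·269
269 = 89 × 3 + 2  ⟹  2 = (-89)·272 + (90)·269
3 = 1 × 2 + 1  ⟹  1 = (90)·272 + (-91)·269
So (-91)·269 ≡ 1 (mod 272), i.e. 269^(-1) ≡ -91 ≡ 181 (mod 272).
Check: 269 × 181 = 48689 ≡ 1 (mod 272)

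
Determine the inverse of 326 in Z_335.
186

gcd(326, 335) = 1, so the inverse exists.
Extended Euclidean algorithm on (335, 326):
335 = 1 × 326 + 9  ⟹  9 = (1)·335 + (-1)·326
326 = 36 × 9 + 2  ⟹  2 = (-36)·335 + (37)·326
9 = 4 × 2 + 1  ⟹  1 = (145)·335 + (-149)·326
So (-149)·326 ≡ 1 (mod 335), i.e. 326^(-1) ≡ -149 ≡ 186 (mod 335).
Check: 326 × 186 = 60636 ≡ 1 (mod 335)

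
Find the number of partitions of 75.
8118264

p(n) counts ways to write n as a sum of positive integers (order ignored).
Euler's pentagonal recurrence: p(k) = p(k-1) + p(k-2) - p(k-5) - p(k-7) + p(k-12) + p(k-15) - ... (offsets j(3j∓1)/2, signs ++--, p(0)=1, p(<0)=0).
DP table for k = 0..74: p(0)=1, p(1)=1, p(2)=2, p(3)=3, p(4)=5, p(5)=7, p(6)=11, p(7)=15, p(8)=22, p(9)=30, p(10)=42, p(11)=56, p(12)=77, p(13)=101, p(14)=135, p(15)=176, p(16)=231, p(17)=297, p(18)=385, p(19)=490, p(20)=627, p(21)=792, p(22)=1002, p(23)=1255, p(24)=1575, p(25)=1958, p(26)=2436, p(27)=3010, p(28)=3718, p(29)=4565, p(30)=5604, p(31)=6842, p(32)=8349, p(33)=10143, p(34)=12310, p(35)=14883, p(36)=17977, p(37)=21637, p(38)=26015, p(39)=31185, p(40)=37338, p(41)=44583, p(42)=53174, p(43)=63261, p(44)=75175, p(45)=89134, p(46)=105558, p(47)=124754, p(48)=147273, p(49)=173525, p(50)=204226, p(51)=239943, p(52)=281589, p(53)=329931, p(54)=386155, p(55)=451276, p(56)=526823, p(57)=614154, p(58)=715220, p(59)=831820, p(60)=966467, p(61)=1121505, p(62)=1300156, p(63)=1505499, p(64)=1741630, p(65)=2012558, p(66)=2323520, p(67)=2679689, p(68)=3087735, p(69)=3554345, p(70)=4087968, p(71)=4697205, p(72)=5392783, p(73)=6185689, p(74)=7089500.
Final step: p(75) = p(74) + p(73) - p(70) - p(68) + p(63) + p(60) - p(53) - p(49) + p(40) + p(35) - p(24) - p(18) + p(5)
= 7089500 + 6185689 - 4087968 - 3087735 + 1505499 + 966467 - 329931 - 173525 + 37338 + 14883 - 1575 - 385 + 7
= 8118264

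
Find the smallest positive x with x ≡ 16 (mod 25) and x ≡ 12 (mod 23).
541

Using Chinese Remainder Theorem:
M = 25 × 23 = 575
M1 = 23, M2 = 25
y1 = 23^(-1) mod 25 = 12
y2 = 25^(-1) mod 23 = 12
x = (16×23×12 + 12×25×12) mod 575 = 541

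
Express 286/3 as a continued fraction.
[95; 3]

Euclidean algorithm steps:
286 = 95 × 3 + 1
3 = 3 × 1 + 0
Continued fraction: [95; 3]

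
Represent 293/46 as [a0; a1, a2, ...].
[6; 2, 1, 2, 2, 2]

Euclidean algorithm steps:
293 = 6 × 46 + 17
46 = 2 × 17 + 12
17 = 1 × 12 + 5
12 = 2 × 5 + 2
5 = 2 × 2 + 1
2 = 2 × 1 + 0
Continued fraction: [6; 2, 1, 2, 2, 2]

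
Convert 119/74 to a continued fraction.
[1; 1, 1, 1, 1, 4, 3]

Euclidean algorithm steps:
119 = 1 × 74 + 45
74 = 1 × 45 + 29
45 = 1 × 29 + 16
29 = 1 × 16 + 13
16 = 1 × 13 + 3
13 = 4 × 3 + 1
3 = 3 × 1 + 0
Continued fraction: [1; 1, 1, 1, 1, 4, 3]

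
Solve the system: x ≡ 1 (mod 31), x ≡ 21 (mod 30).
621

Using Chinese Remainder Theorem:
M = 31 × 30 = 930
M1 = 30, M2 = 31
y1 = 30^(-1) mod 31 = 30
y2 = 31^(-1) mod 30 = 1
x = (1×30×30 + 21×31×1) mod 930 = 621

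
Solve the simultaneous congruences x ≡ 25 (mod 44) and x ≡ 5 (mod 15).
245

Using Chinese Remainder Theorem:
M = 44 × 15 = 660
M1 = 15, M2 = 44
y1 = 15^(-1) mod 44 = 3
y2 = 44^(-1) mod 15 = 14
x = (25×15×3 + 5×44×14) mod 660 = 245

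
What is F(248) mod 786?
249

Matrix identity: Q^n = [[F_(n+1), F_n], [F_n, F_(n-1)]] with Q = [[1,1],[1,0]].
n = 248 = 11111000₂. Square-and-multiply, entries mod 786:
Q^1 = [[1,1],[1,0]]
Q^3 = (Q^1)²·Q = [[3,2],[2,1]]
Q^7 = (Q^3)²·Q = [[21,13],[13,8]]
Q^15 = (Q^7)²·Q = [[201,610],[610,377]]
Q^31 = (Q^15)²·Q = [[303,637],[637,452]]
Q^62 = (Q^31)² = [[40,689],[689,137]]
Q^124 = (Q^62)² = [[5,123],[123,668]]
Q^248 = (Q^124)² = [[220,249],[249,757]]
F_248 mod 786 = Q^248[0][1] = 249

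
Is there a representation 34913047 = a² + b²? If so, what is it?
Not possible

Factorization: 34913047 = 13 × 139^3
By Fermat: n is sum of two squares iff every prime p ≡ 3 (mod 4) appears to even power.
Prime(s) ≡ 3 (mod 4) with odd exponent: [(139, 3)]
Therefore 34913047 cannot be expressed as a² + b².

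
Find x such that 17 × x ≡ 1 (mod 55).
13

gcd(17, 55) = 1, so the inverse exists.
Extended Euclidean algorithm on (55, 17):
55 = 3 × 17 + 4  ⟹  4 = (1)·55 + (-3)·17
17 = 4 × 4 + 1  ⟹  1 = (-4)·55 + (13)·17
So (13)·17 ≡ 1 (mod 55), i.e. 17^(-1) ≡ 13 (mod 55).
Check: 17 × 13 = 221 ≡ 1 (mod 55)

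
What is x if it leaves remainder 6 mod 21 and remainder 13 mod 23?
174

Using Chinese Remainder Theorem:
M = 21 × 23 = 483
M1 = 23, M2 = 21
y1 = 23^(-1) mod 21 = 11
y2 = 21^(-1) mod 23 = 11
x = (6×23×11 + 13×21×11) mod 483 = 174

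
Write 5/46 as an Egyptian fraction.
1/10 + 1/115

Greedy algorithm:
5/46: ceiling(46/5) = 10, use 1/10
1/115: ceiling(115/1) = 115, use 1/115
Result: 5/46 = 1/10 + 1/115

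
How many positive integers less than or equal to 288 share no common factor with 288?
96

288 = 2^5 × 3^2
φ(n) = n × ∏(1 - 1/p) for each prime p dividing n
φ(288) = 288 × (1 - 1/2) × (1 - 1/3) = 96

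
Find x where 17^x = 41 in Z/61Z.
42

Baby-step giant-step with step n = ⌈√61⌉ = 8.
Baby steps 17^j mod 61 (j:value) for j=0..7: 0:1, 1:17, 2:45, 3:33, 4:12, 5:21, 6:52, 7:30.
Giant-step multiplier: 17^(-8) ≡ 17^(60-8) = 17^52 ≡ 25 (mod 61).
Giant steps γ_i = 41·25^i mod 61: γ_0=41, γ_1=49, γ_2=5, γ_3=3, γ_4=14, γ_5=45 (in table at j=2).
x = i·n + j = 5·8 + 2 = 42.
Check: 17^42 ≡ 41 (mod 61).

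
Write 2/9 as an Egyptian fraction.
1/5 + 1/45

Greedy algorithm:
2/9: ceiling(9/2) = 5, use 1/5
1/45: ceiling(45/1) = 45, use 1/45
Result: 2/9 = 1/5 + 1/45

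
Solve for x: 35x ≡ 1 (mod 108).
71

gcd(35, 108) = 1, so the inverse exists.
Extended Euclidean algorithm on (108, 35):
108 = 3 × 35 + 3  ⟹  3 = (1)·108 + (-3)·35
35 = 11 × 3 + 2  ⟹  2 = (-11)·108 + (34)·35
3 = 1 × 2 + 1  ⟹  1 = (12)·108 + (-37)·35
So (-37)·35 ≡ 1 (mod 108), i.e. 35^(-1) ≡ -37 ≡ 71 (mod 108).
Check: 35 × 71 = 2485 ≡ 1 (mod 108)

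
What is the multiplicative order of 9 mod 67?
11

67 is prime, so ord(9) divides φ(67) = 66.
Divisors of 66: 1, 2, 3, 6, 11, 22, 33, 66.
Repeated squaring: 9^1 ≡ 9, 9^2 ≡ 14, 9^4 ≡ 62, 9^8 ≡ 25, 9^16 ≡ 22, 9^32 ≡ 15, 9^64 ≡ 24 (mod 67).
Test 9^d mod 67 for each divisor d in increasing order:
9^1 ≡ 9
9^2 ≡ 14
9^3 = 9^2·9^1 ≡ 59
9^6 = 9^4·9^2 ≡ 64
9^11 = 9^8·9^2·9^1 ≡ 1  ← first divisor giving 1
The order is 11.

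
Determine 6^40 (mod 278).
194

Repeated squaring. Binary of 40 = 101000.
6^1 ≡ 6 (mod 278); 6^2 ≡ 36 (mod 278); 6^4 ≡ 184 (mod 278); 6^8 ≡ 218 (mod 278); 6^16 ≡ 264 (mod 278); 6^32 ≡ 196 (mod 278)
6^40 = 6^8 × 6^32 ≡ 194 (mod 278)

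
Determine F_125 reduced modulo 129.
116

Matrix identity: Q^n = [[F_(n+1), F_n], [F_n, F_(n-1)]] with Q = [[1,1],[1,0]].
n = 125 = 1111101₂. Square-and-multiply, entries mod 129:
Q^1 = [[1,1],[1,0]]
Q^3 = (Q^1)²·Q = [[3,2],[2,1]]
Q^7 = (Q^3)²·Q = [[21,13],[13,8]]
Q^15 = (Q^7)²·Q = [[84,94],[94,119]]
Q^31 = (Q^15)²·Q = [[15,25],[25,119]]
Q^62 = (Q^31)² = [[76,125],[125,80]]
Q^125 = (Q^62)²·Q = [[8,116],[116,21]]
F_125 mod 129 = Q^125[0][1] = 116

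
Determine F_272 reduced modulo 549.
426

Matrix identity: Q^n = [[F_(n+1), F_n], [F_n, F_(n-1)]] with Q = [[1,1],[1,0]].
n = 272 = 100010000₂. Square-and-multiply, entries mod 549:
Q^1 = [[1,1],[1,0]]
Q^2 = (Q^1)² = [[2,1],[1,1]]
Q^4 = (Q^2)² = [[5,3],[3,2]]
Q^8 = (Q^4)² = [[34,21],[21,13]]
Q^17 = (Q^8)²·Q = [[388,499],[499,438]]
Q^34 = (Q^17)² = [[422,424],[424,547]]
Q^68 = (Q^34)² = [[461,204],[204,257]]
Q^136 = (Q^68)² = [[499,438],[438,61]]
Q^272 = (Q^136)² = [[547,426],[426,121]]
F_272 mod 549 = Q^272[0][1] = 426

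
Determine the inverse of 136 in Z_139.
46

gcd(136, 139) = 1, so the inverse exists.
Extended Euclidean algorithm on (139, 136):
139 = 1 × 136 + 3  ⟹  3 = (1)·139 + (-1)·136
136 = 45 × 3 + 1  ⟹  1 = (-45)·139 + (46)·136
So (46)·136 ≡ 1 (mod 139), i.e. 136^(-1) ≡ 46 (mod 139).
Check: 136 × 46 = 6256 ≡ 1 (mod 139)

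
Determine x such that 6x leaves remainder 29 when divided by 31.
x ≡ 10 (mod 31)

gcd(6, 31) = 1, which divides 29, so solutions exist.
Find 6^(-1) mod 31 by the extended Euclidean algorithm:
31 = 5 × 6 + 1  ⟹  1 = (1)·31 + (-5)·6
So (-5)·6 ≡ 1 (mod 31), i.e. 6^(-1) ≡ -5 ≡ 26 (mod 31).
x ≡ 26 × 29 = 754 ≡ 10 (mod 31).
Check: 6 × 10 = 60 ≡ 29 (mod 31).
Unique solution: x ≡ 10 (mod 31)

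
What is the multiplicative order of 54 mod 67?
33

67 is prime, so ord(54) divides φ(67) = 66.
Divisors of 66: 1, 2, 3, 6, 11, 22, 33, 66.
Repeated squaring: 54^1 ≡ 54, 54^2 ≡ 35, 54^4 ≡ 19, 54^8 ≡ 26, 54^16 ≡ 6, 54^32 ≡ 36, 54^64 ≡ 23 (mod 67).
Test 54^d mod 67 for each divisor d in increasing order:
54^1 ≡ 54
54^2 ≡ 35
54^3 = 54^2·54^1 ≡ 14
54^6 = 54^4·54^2 ≡ 62
54^11 = 54^8·54^2·54^1 ≡ 29
54^22 = 54^16·54^4·54^2 ≡ 37
54^33 = 54^32·54^1 ≡ 1  ← first divisor giving 1
The order is 33.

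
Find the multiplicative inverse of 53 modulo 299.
79

gcd(53, 299) = 1, so the inverse exists.
Extended Euclidean algorithm on (299, 53):
299 = 5 × 53 + 34  ⟹  34 = (1)·299 + (-5)·53
53 = 1 × 34 + 19  ⟹  19 = (-1)·299 + (6)·53
34 = 1 × 19 + 15  ⟹  15 = (2)·299 + (-11)·53
19 = 1 × 15 + 4  ⟹  4 = (-3)·299 + (17)·53
15 = 3 × 4 + 3  ⟹  3 = (11)·299 + (-62)·53
4 = 1 × 3 + 1  ⟹  1 = (-14)·299 + (79)·53
So (79)·53 ≡ 1 (mod 299), i.e. 53^(-1) ≡ 79 (mod 299).
Check: 53 × 79 = 4187 ≡ 1 (mod 299)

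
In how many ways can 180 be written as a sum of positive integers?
684957390936

p(n) counts ways to write n as a sum of positive integers (order ignored).
Euler's pentagonal recurrence: p(k) = p(k-1) + p(k-2) - p(k-5) - p(k-7) + p(k-12) + p(k-15) - ... (offsets j(3j∓1)/2, signs ++--, p(0)=1, p(<0)=0).
DP table for k = 0..179: p(0)=1, p(1)=1, p(2)=2, p(3)=3, p(4)=5, p(5)=7, p(6)=11, p(7)=15, p(8)=22, p(9)=30, p(10)=42, p(11)=56, p(12)=77, p(13)=101, p(14)=135, p(15)=176, p(16)=231, p(17)=297, p(18)=385, p(19)=490, p(20)=627, p(21)=792, p(22)=1002, p(23)=1255, p(24)=1575, p(25)=1958, p(26)=2436, p(27)=3010, p(28)=3718, p(29)=4565, p(30)=5604, p(31)=6842, p(32)=8349, p(33)=10143, p(34)=12310, p(35)=14883, p(36)=17977, p(37)=21637, p(38)=26015, p(39)=31185, p(40)=37338, p(41)=44583, p(42)=53174, p(43)=63261, p(44)=75175, p(45)=89134, p(46)=105558, p(47)=124754, p(48)=147273, p(49)=173525, p(50)=204226, p(51)=239943, p(52)=281589, p(53)=329931, p(54)=386155, p(55)=451276, p(56)=526823, p(57)=614154, p(58)=715220, p(59)=831820, p(60)=966467, p(61)=1121505, p(62)=1300156, p(63)=1505499, p(64)=1741630, p(65)=2012558, p(66)=2323520, p(67)=2679689, p(68)=3087735, p(69)=3554345, p(70)=4087968, p(71)=4697205, p(72)=5392783, p(73)=6185689, p(74)=7089500, p(75)=8118264, p(76)=9289091, p(77)=10619863, p(78)=12132164, p(79)=13848650, p(80)=15796476, p(81)=18004327, p(82)=20506255, p(83)=23338469, p(84)=26543660, p(85)=30167357, p(86)=34262962, p(87)=38887673, p(88)=44108109, p(89)=49995925, p(90)=56634173, p(91)=64112359, p(92)=72533807, p(93)=82010177, p(94)=92669720, p(95)=104651419, p(96)=118114304, p(97)=133230930, p(98)=150198136, p(99)=169229875, p(100)=190569292, p(101)=214481126, p(102)=241265379, p(103)=271248950, p(104)=304801365, p(105)=342325709, p(106)=384276336, p(107)=431149389, p(108)=483502844, p(109)=541946240, p(110)=607163746, p(111)=679903203, p(112)=761002156, p(113)=851376628, p(114)=952050665, p(115)=1064144451, p(116)=1188908248, p(117)=1327710076, p(118)=1482074143, p(119)=1653668665, p(120)=1844349560, p(121)=2056148051, p(122)=2291320912, p(123)=2552338241, p(124)=2841940500, p(125)=3163127352, p(126)=3519222692, p(127)=3913864295, p(128)=4351078600, p(129)=4835271870, p(130)=5371315400, p(131)=5964539504, p(132)=6620830889, p(133)=7346629512, p(134)=8149040695, p(135)=9035836076, p(136)=10015581680, p(137)=11097645016, p(138)=12292341831, p(139)=13610949895, p(140)=15065878135, p(141)=16670689208, p(142)=18440293320, p(143)=20390982757, p(144)=22540654445, p(145)=24908858009, p(146)=27517052599, p(147)=30388671978, p(148)=33549419497, p(149)=37027355200, p(150)=40853235313, p(151)=45060624582, p(152)=49686288421, p(153)=54770336324, p(154)=60356673280, p(155)=66493182097, p(156)=73232243759, p(157)=80630964769, p(158)=88751778802, p(159)=97662728555, p(160)=107438159466, p(161)=118159068427, p(162)=129913904637, p(163)=142798995930, p(164)=156919475295, p(165)=172389800255, p(166)=189334822579, p(167)=207890420102, p(168)=228204732751, p(169)=250438925115, p(170)=274768617130, p(171)=301384802048, p(172)=330495499613, p(173)=362326859895, p(174)=397125074750, p(175)=435157697830, p(176)=476715857290, p(177)=522115831195, p(178)=571701605655, p(179)=625846753120.
Final step: p(180) = p(179) + p(178) - p(175) - p(173) + p(168) + p(165) - p(158) - p(154) + p(145) + p(140) - p(129) - p(123) + p(110) + p(103) - p(88) - p(80) + p(63) + p(54) - p(35) - p(25) + p(4)
= 625846753120 + 571701605655 - 435157697830 - 362326859895 + 228204732751 + 172389800255 - 88751778802 - 60356673280 + 24908858009 + 15065878135 - 4835271870 - 2552338241 + 607163746 + 271248950 - 44108109 - 15796476 + 1505499 + 386155 - 14883 - 1958 + 5
= 684957390936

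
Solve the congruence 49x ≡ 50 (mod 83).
x ≡ 62 (mod 83)

gcd(49, 83) = 1, which divides 50, so solutions exist.
Find 49^(-1) mod 83 by the extended Euclidean algorithm:
83 = 1 × 49 + 34  ⟹  34 = (1)·83 + (-1)·49
49 = 1 × 34 + 15  ⟹  15 = (-1)·83 + (2)·49
34 = 2 × 15 + 4  ⟹  4 = (3)·83 + (-5)·49
15 = 3 × 4 + 3  ⟹  3 = (-10)·83 + (17)·49
4 = 1 × 3 + 1  ⟹  1 = (13)·83 + (-22)·49
So (-22)·49 ≡ 1 (mod 83), i.e. 49^(-1) ≡ -22 ≡ 61 (mod 83).
x ≡ 61 × 50 = 3050 ≡ 62 (mod 83).
Check: 49 × 62 = 3038 ≡ 50 (mod 83).
Unique solution: x ≡ 62 (mod 83)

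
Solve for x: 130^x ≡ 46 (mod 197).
59

Baby-step giant-step with step n = ⌈√197⌉ = 15.
Baby steps 130^j mod 197 (j:value) for j=0..14: 0:1, 1:130, 2:155, 3:56, 4:188, 5:12, 6:181, 7:87, 8:81, 9:89, 10:144, 11:5, 12:59, 13:184, 14:83.
Giant-step multiplier: 130^(-15) ≡ 130^(196-15) = 130^181 ≡ 35 (mod 197).
Giant steps γ_i = 46·35^i mod 197: γ_0=46, γ_1=34, γ_2=8, γ_3=83 (in table at j=14).
x = i·n + j = 3·15 + 14 = 59.
Check: 130^59 ≡ 46 (mod 197).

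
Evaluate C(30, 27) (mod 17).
14

Using Lucas' theorem:
Write n=30 and k=27 in base 17:
n in base 17: [1, 13]
k in base 17: [1, 10]
C(30,27) mod 17 = ∏ C(n_i, k_i) mod 17
Digit binomials (mod 17): C(1,1) = 1; C(13,10) = 286 ≡ 14
Product: 1 × 14 = 14 ≡ 14 (mod 17)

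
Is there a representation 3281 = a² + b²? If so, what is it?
16² + 55² (a=16, b=55)

Factorization: 3281 = 17 × 193
By Fermat: n is sum of two squares iff every prime p ≡ 3 (mod 4) appears to even power.
All primes ≡ 3 (mod 4) appear to even power.
Search a = 0, 1, 2, … for 3281 - a² a perfect square: first hit at a = 16: 3281 - 256 = 3025 = 55².
3281 = 16² + 55² = 256 + 3025 ✓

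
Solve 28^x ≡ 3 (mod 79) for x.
55

Baby-step giant-step with step n = ⌈√79⌉ = 9.
Baby steps 28^j mod 79 (j:value) for j=0..8: 0:1, 1:28, 2:73, 3:69, 4:36, 5:60, 6:21, 7:35, 8:32.
Giant-step multiplier: 28^(-9) ≡ 28^(78-9) = 28^69 ≡ 41 (mod 79).
Giant steps γ_i = 3·41^i mod 79: γ_0=3, γ_1=44, γ_2=66, γ_3=20, γ_4=30, γ_5=45, γ_6=28 (in table at j=1).
x = i·n + j = 6·9 + 1 = 55.
Check: 28^55 ≡ 3 (mod 79).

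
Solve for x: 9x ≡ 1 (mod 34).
19

gcd(9, 34) = 1, so the inverse exists.
Extended Euclidean algorithm on (34, 9):
34 = 3 × 9 + 7  ⟹  7 = (1)·34 + (-3)·9
9 = 1 × 7 + 2  ⟹  2 = (-1)·34 + (4)·9
7 = 3 × 2 + 1  ⟹  1 = (4)·34 + (-15)·9
So (-15)·9 ≡ 1 (mod 34), i.e. 9^(-1) ≡ -15 ≡ 19 (mod 34).
Check: 9 × 19 = 171 ≡ 1 (mod 34)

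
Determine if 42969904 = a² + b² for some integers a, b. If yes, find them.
Not possible

Factorization: 42969904 = 2^4 × 139^3
By Fermat: n is sum of two squares iff every prime p ≡ 3 (mod 4) appears to even power.
Prime(s) ≡ 3 (mod 4) with odd exponent: [(139, 3)]
Therefore 42969904 cannot be expressed as a² + b².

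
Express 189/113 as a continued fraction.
[1; 1, 2, 18, 2]

Euclidean algorithm steps:
189 = 1 × 113 + 76
113 = 1 × 76 + 37
76 = 2 × 37 + 2
37 = 18 × 2 + 1
2 = 2 × 1 + 0
Continued fraction: [1; 1, 2, 18, 2]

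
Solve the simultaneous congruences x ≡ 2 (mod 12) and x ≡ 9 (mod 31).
350

Using Chinese Remainder Theorem:
M = 12 × 31 = 372
M1 = 31, M2 = 12
y1 = 31^(-1) mod 12 = 7
y2 = 12^(-1) mod 31 = 13
x = (2×31×7 + 9×12×13) mod 372 = 350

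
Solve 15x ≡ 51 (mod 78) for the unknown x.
x ≡ 19 (mod 26)

gcd(15, 78) = 3, which divides 51, so solutions exist.
Divide through by 3: 5x ≡ 17 (mod 26).
Find 5^(-1) mod 26 by the extended Euclidean algorithm:
26 = 5 × 5 + 1  ⟹  1 = (1)·26 + (-5)·5
So (-5)·5 ≡ 1 (mod 26), i.e. 5^(-1) ≡ -5 ≡ 21 (mod 26).
x ≡ 21 × 17 = 357 ≡ 19 (mod 26).
Check: 15 × 19 = 285 ≡ 51 (mod 78).
x ≡ 19 (mod 26), giving 3 solutions mod 78.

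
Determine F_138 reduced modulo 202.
58

Matrix identity: Q^n = [[F_(n+1), F_n], [F_n, F_(n-1)]] with Q = [[1,1],[1,0]].
n = 138 = 10001010₂. Square-and-multiply, entries mod 202:
Q^1 = [[1,1],[1,0]]
Q^2 = (Q^1)² = [[2,1],[1,1]]
Q^4 = (Q^2)² = [[5,3],[3,2]]
Q^8 = (Q^4)² = [[34,21],[21,13]]
Q^17 = (Q^8)²·Q = [[160,183],[183,179]]
Q^34 = (Q^17)² = [[105,23],[23,82]]
Q^69 = (Q^34)²·Q = [[99,40],[40,59]]
Q^138 = (Q^69)² = [[89,58],[58,31]]
F_138 mod 202 = Q^138[0][1] = 58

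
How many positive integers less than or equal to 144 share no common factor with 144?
48

144 = 2^4 × 3^2
φ(n) = n × ∏(1 - 1/p) for each prime p dividing n
φ(144) = 144 × (1 - 1/2) × (1 - 1/3) = 48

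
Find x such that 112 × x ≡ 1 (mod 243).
115

gcd(112, 243) = 1, so the inverse exists.
Extended Euclidean algorithm on (243, 112):
243 = 2 × 112 + 19  ⟹  19 = (1)·243 + (-2)·112
112 = 5 × 19 + 17  ⟹  17 = (-5)·243 + (11)·112
19 = 1 × 17 + 2  ⟹  2 = (6)·243 + (-13)·112
17 = 8 × 2 + 1  ⟹  1 = (-53)·243 + (115)·112
So (115)·112 ≡ 1 (mod 243), i.e. 112^(-1) ≡ 115 (mod 243).
Check: 112 × 115 = 12880 ≡ 1 (mod 243)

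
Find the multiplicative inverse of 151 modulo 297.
238

gcd(151, 297) = 1, so the inverse exists.
Extended Euclidean algorithm on (297, 151):
297 = 1 × 151 + 146  ⟹  146 = (1)·297 + (-1)·151
151 = 1 × 146 + 5  ⟹  5 = (-1)·297 + (2)·151
146 = 29 × 5 + 1  ⟹  1 = (30)·297 + (-59)·151
So (-59)·151 ≡ 1 (mod 297), i.e. 151^(-1) ≡ -59 ≡ 238 (mod 297).
Check: 151 × 238 = 35938 ≡ 1 (mod 297)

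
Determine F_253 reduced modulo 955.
93

Matrix identity: Q^n = [[F_(n+1), F_n], [F_n, F_(n-1)]] with Q = [[1,1],[1,0]].
n = 253 = 11111101₂. Square-and-multiply, entries mod 955:
Q^1 = [[1,1],[1,0]]
Q^3 = (Q^1)²·Q = [[3,2],[2,1]]
Q^7 = (Q^3)²·Q = [[21,13],[13,8]]
Q^15 = (Q^7)²·Q = [[32,610],[610,377]]
Q^31 = (Q^15)²·Q = [[909,674],[674,235]]
Q^63 = (Q^31)²·Q = [[273,857],[857,371]]
Q^126 = (Q^63)² = [[93,873],[873,175]]
Q^253 = (Q^126)²·Q = [[82,93],[93,944]]
F_253 mod 955 = Q^253[0][1] = 93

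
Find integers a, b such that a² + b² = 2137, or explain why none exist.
29² + 36² (a=29, b=36)

Factorization: 2137 = 2137
By Fermat: n is sum of two squares iff every prime p ≡ 3 (mod 4) appears to even power.
All primes ≡ 3 (mod 4) appear to even power.
Search a = 0, 1, 2, … for 2137 - a² a perfect square: first hit at a = 29: 2137 - 841 = 1296 = 36².
2137 = 29² + 36² = 841 + 1296 ✓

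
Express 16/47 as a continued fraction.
[0; 2, 1, 15]

Euclidean algorithm steps:
16 = 0 × 47 + 16
47 = 2 × 16 + 15
16 = 1 × 15 + 1
15 = 15 × 1 + 0
Continued fraction: [0; 2, 1, 15]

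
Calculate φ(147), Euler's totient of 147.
84

147 = 3 × 7^2
φ(n) = n × ∏(1 - 1/p) for each prime p dividing n
φ(147) = 147 × (1 - 1/3) × (1 - 1/7) = 84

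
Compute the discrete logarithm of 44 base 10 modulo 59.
37

Baby-step giant-step with step n = ⌈√59⌉ = 8.
Baby steps 10^j mod 59 (j:value) for j=0..7: 0:1, 1:10, 2:41, 3:56, 4:29, 5:54, 6:9, 7:31.
Giant-step multiplier: 10^(-8) ≡ 10^(58-8) = 10^50 ≡ 4 (mod 59).
Giant steps γ_i = 44·4^i mod 59: γ_0=44, γ_1=58, γ_2=55, γ_3=43, γ_4=54 (in table at j=5).
x = i·n + j = 4·8 + 5 = 37.
Check: 10^37 ≡ 44 (mod 59).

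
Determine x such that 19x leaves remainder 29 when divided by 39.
x ≡ 20 (mod 39)

gcd(19, 39) = 1, which divides 29, so solutions exist.
Find 19^(-1) mod 39 by the extended Euclidean algorithm:
39 = 2 × 19 + 1  ⟹  1 = (1)·39 + (-2)·19
So (-2)·19 ≡ 1 (mod 39), i.e. 19^(-1) ≡ -2 ≡ 37 (mod 39).
x ≡ 37 × 29 = 1073 ≡ 20 (mod 39).
Check: 19 × 20 = 380 ≡ 29 (mod 39).
Unique solution: x ≡ 20 (mod 39)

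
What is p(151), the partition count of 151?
45060624582

p(n) counts ways to write n as a sum of positive integers (order ignored).
Euler's pentagonal recurrence: p(k) = p(k-1) + p(k-2) - p(k-5) - p(k-7) + p(k-12) + p(k-15) - ... (offsets j(3j∓1)/2, signs ++--, p(0)=1, p(<0)=0).
DP table for k = 0..150: p(0)=1, p(1)=1, p(2)=2, p(3)=3, p(4)=5, p(5)=7, p(6)=11, p(7)=15, p(8)=22, p(9)=30, p(10)=42, p(11)=56, p(12)=77, p(13)=101, p(14)=135, p(15)=176, p(16)=231, p(17)=297, p(18)=385, p(19)=490, p(20)=627, p(21)=792, p(22)=1002, p(23)=1255, p(24)=1575, p(25)=1958, p(26)=2436, p(27)=3010, p(28)=3718, p(29)=4565, p(30)=5604, p(31)=6842, p(32)=8349, p(33)=10143, p(34)=12310, p(35)=14883, p(36)=17977, p(37)=21637, p(38)=26015, p(39)=31185, p(40)=37338, p(41)=44583, p(42)=53174, p(43)=63261, p(44)=75175, p(45)=89134, p(46)=105558, p(47)=124754, p(48)=147273, p(49)=173525, p(50)=204226, p(51)=239943, p(52)=281589, p(53)=329931, p(54)=386155, p(55)=451276, p(56)=526823, p(57)=614154, p(58)=715220, p(59)=831820, p(60)=966467, p(61)=1121505, p(62)=1300156, p(63)=1505499, p(64)=1741630, p(65)=2012558, p(66)=2323520, p(67)=2679689, p(68)=3087735, p(69)=3554345, p(70)=4087968, p(71)=4697205, p(72)=5392783, p(73)=6185689, p(74)=7089500, p(75)=8118264, p(76)=9289091, p(77)=10619863, p(78)=12132164, p(79)=13848650, p(80)=15796476, p(81)=18004327, p(82)=20506255, p(83)=23338469, p(84)=26543660, p(85)=30167357, p(86)=34262962, p(87)=38887673, p(88)=44108109, p(89)=49995925, p(90)=56634173, p(91)=64112359, p(92)=72533807, p(93)=82010177, p(94)=92669720, p(95)=104651419, p(96)=118114304, p(97)=133230930, p(98)=150198136, p(99)=169229875, p(100)=190569292, p(101)=214481126, p(102)=241265379, p(103)=271248950, p(104)=304801365, p(105)=342325709, p(106)=384276336, p(107)=431149389, p(108)=483502844, p(109)=541946240, p(110)=607163746, p(111)=679903203, p(112)=761002156, p(113)=851376628, p(114)=952050665, p(115)=1064144451, p(116)=1188908248, p(117)=1327710076, p(118)=1482074143, p(119)=1653668665, p(120)=1844349560, p(121)=2056148051, p(122)=2291320912, p(123)=2552338241, p(124)=2841940500, p(125)=3163127352, p(126)=3519222692, p(127)=3913864295, p(128)=4351078600, p(129)=4835271870, p(130)=5371315400, p(131)=5964539504, p(132)=6620830889, p(133)=7346629512, p(134)=8149040695, p(135)=9035836076, p(136)=10015581680, p(137)=11097645016, p(138)=12292341831, p(139)=13610949895, p(140)=15065878135, p(141)=16670689208, p(142)=18440293320, p(143)=20390982757, p(144)=22540654445, p(145)=24908858009, p(146)=27517052599, p(147)=30388671978, p(148)=33549419497, p(149)=37027355200, p(150)=40853235313.
Final step: p(151) = p(150) + p(149) - p(146) - p(144) + p(139) + p(136) - p(129) - p(125) + p(116) + p(111) - p(100) - p(94) + p(81) + p(74) - p(59) - p(51) + p(34) + p(25) - p(6)
= 40853235313 + 37027355200 - 27517052599 - 22540654445 + 13610949895 + 10015581680 - 4835271870 - 3163127352 + 1188908248 + 679903203 - 190569292 - 92669720 + 18004327 + 7089500 - 831820 - 239943 + 12310 + 1958 - 11
= 45060624582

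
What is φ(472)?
232

472 = 2^3 × 59
φ(n) = n × ∏(1 - 1/p) for each prime p dividing n
φ(472) = 472 × (1 - 1/2) × (1 - 1/59) = 232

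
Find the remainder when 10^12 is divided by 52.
40

Repeated squaring. Binary of 12 = 1100.
10^1 ≡ 10 (mod 52); 10^2 ≡ 48 (mod 52); 10^4 ≡ 16 (mod 52); 10^8 ≡ 48 (mod 52)
10^12 = 10^4 × 10^8 ≡ 40 (mod 52)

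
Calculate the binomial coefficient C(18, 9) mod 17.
0

Using Lucas' theorem:
Write n=18 and k=9 in base 17:
n in base 17: [1, 1]
k in base 17: [0, 9]
C(18,9) mod 17 = ∏ C(n_i, k_i) mod 17
Digit binomials (mod 17): C(1,0) = 1; C(1,9) = 0 (k_i > n_i)
Product: 1 × 0 = 0 ≡ 0 (mod 17)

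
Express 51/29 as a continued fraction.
[1; 1, 3, 7]

Euclidean algorithm steps:
51 = 1 × 29 + 22
29 = 1 × 22 + 7
22 = 3 × 7 + 1
7 = 7 × 1 + 0
Continued fraction: [1; 1, 3, 7]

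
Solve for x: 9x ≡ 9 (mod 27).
x ≡ 1 (mod 3)

gcd(9, 27) = 9, which divides 9, so solutions exist.
Divide through by 9: x ≡ 1 (mod 3).
The coefficient of x is now 1, so x ≡ 1 (mod 3).
Check: 9 × 1 = 9 ≡ 9 (mod 27).
x ≡ 1 (mod 3), giving 9 solutions mod 27.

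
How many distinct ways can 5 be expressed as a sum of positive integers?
7

p(n) counts ways to write n as a sum of positive integers (order ignored).
Examples: 5; 4 + 1; 3 + 2; 3 + 1 + 1; 2 + 2 + 1; ... (7 total)
p(5) = 7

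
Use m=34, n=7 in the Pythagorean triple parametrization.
(1107, 476, 1205)

Euclid's formula: a = m² - n², b = 2mn, c = m² + n²
m = 34, n = 7
a = 34² - 7² = 1156 - 49 = 1107
b = 2 × 34 × 7 = 476
c = 34² + 7² = 1156 + 49 = 1205
Verification: 1107² + 476² = 1225449 + 226576 = 1452025 = 1205² ✓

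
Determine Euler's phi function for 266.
108

266 = 2 × 7 × 19
φ(n) = n × ∏(1 - 1/p) for each prime p dividing n
φ(266) = 266 × (1 - 1/2) × (1 - 1/7) × (1 - 1/19) = 108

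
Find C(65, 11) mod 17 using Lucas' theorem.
7

Using Lucas' theorem:
Write n=65 and k=11 in base 17:
n in base 17: [3, 14]
k in base 17: [0, 11]
C(65,11) mod 17 = ∏ C(n_i, k_i) mod 17
Digit binomials (mod 17): C(3,0) = 1; C(14,11) = 364 ≡ 7
Product: 1 × 7 = 7 ≡ 7 (mod 17)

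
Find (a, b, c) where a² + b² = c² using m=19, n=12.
(217, 456, 505)

Euclid's formula: a = m² - n², b = 2mn, c = m² + n²
m = 19, n = 12
a = 19² - 12² = 361 - 144 = 217
b = 2 × 19 × 12 = 456
c = 19² + 12² = 361 + 144 = 505
Verification: 217² + 456² = 47089 + 207936 = 255025 = 505² ✓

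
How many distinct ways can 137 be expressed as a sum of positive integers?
11097645016

p(n) counts ways to write n as a sum of positive integers (order ignored).
Euler's pentagonal recurrence: p(k) = p(k-1) + p(k-2) - p(k-5) - p(k-7) + p(k-12) + p(k-15) - ... (offsets j(3j∓1)/2, signs ++--, p(0)=1, p(<0)=0).
DP table for k = 0..136: p(0)=1, p(1)=1, p(2)=2, p(3)=3, p(4)=5, p(5)=7, p(6)=11, p(7)=15, p(8)=22, p(9)=30, p(10)=42, p(11)=56, p(12)=77, p(13)=101, p(14)=135, p(15)=176, p(16)=231, p(17)=297, p(18)=385, p(19)=490, p(20)=627, p(21)=792, p(22)=1002, p(23)=1255, p(24)=1575, p(25)=1958, p(26)=2436, p(27)=3010, p(28)=3718, p(29)=4565, p(30)=5604, p(31)=6842, p(32)=8349, p(33)=10143, p(34)=12310, p(35)=14883, p(36)=17977, p(37)=21637, p(38)=26015, p(39)=31185, p(40)=37338, p(41)=44583, p(42)=53174, p(43)=63261, p(44)=75175, p(45)=89134, p(46)=105558, p(47)=124754, p(48)=147273, p(49)=173525, p(50)=204226, p(51)=239943, p(52)=281589, p(53)=329931, p(54)=386155, p(55)=451276, p(56)=526823, p(57)=614154, p(58)=715220, p(59)=831820, p(60)=966467, p(61)=1121505, p(62)=1300156, p(63)=1505499, p(64)=1741630, p(65)=2012558, p(66)=2323520, p(67)=2679689, p(68)=3087735, p(69)=3554345, p(70)=4087968, p(71)=4697205, p(72)=5392783, p(73)=6185689, p(74)=7089500, p(75)=8118264, p(76)=9289091, p(77)=10619863, p(78)=12132164, p(79)=13848650, p(80)=15796476, p(81)=18004327, p(82)=20506255, p(83)=23338469, p(84)=26543660, p(85)=30167357, p(86)=34262962, p(87)=38887673, p(88)=44108109, p(89)=49995925, p(90)=56634173, p(91)=64112359, p(92)=72533807, p(93)=82010177, p(94)=92669720, p(95)=104651419, p(96)=118114304, p(97)=133230930, p(98)=150198136, p(99)=169229875, p(100)=190569292, p(101)=214481126, p(102)=241265379, p(103)=271248950, p(104)=304801365, p(105)=342325709, p(106)=384276336, p(107)=431149389, p(108)=483502844, p(109)=541946240, p(110)=607163746, p(111)=679903203, p(112)=761002156, p(113)=851376628, p(114)=952050665, p(115)=1064144451, p(116)=1188908248, p(117)=1327710076, p(118)=1482074143, p(119)=1653668665, p(120)=1844349560, p(121)=2056148051, p(122)=2291320912, p(123)=2552338241, p(124)=2841940500, p(125)=3163127352, p(126)=3519222692, p(127)=3913864295, p(128)=4351078600, p(129)=4835271870, p(130)=5371315400, p(131)=5964539504, p(132)=6620830889, p(133)=7346629512, p(134)=8149040695, p(135)=9035836076, p(136)=10015581680.
Final step: p(137) = p(136) + p(135) - p(132) - p(130) + p(125) + p(122) - p(115) - p(111) + p(102) + p(97) - p(86) - p(80) + p(67) + p(60) - p(45) - p(37) + p(20) + p(11)
= 10015581680 + 9035836076 - 6620830889 - 5371315400 + 3163127352 + 2291320912 - 1064144451 - 679903203 + 241265379 + 133230930 - 34262962 - 15796476 + 2679689 + 966467 - 89134 - 21637 + 627 + 56
= 11097645016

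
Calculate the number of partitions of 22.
1002

p(n) counts ways to write n as a sum of positive integers (order ignored).
Euler's pentagonal recurrence: p(k) = p(k-1) + p(k-2) - p(k-5) - p(k-7) + p(k-12) + p(k-15) - ... (offsets j(3j∓1)/2, signs ++--, p(0)=1, p(<0)=0).
DP table for k = 0..21: p(0)=1, p(1)=1, p(2)=2, p(3)=3, p(4)=5, p(5)=7, p(6)=11, p(7)=15, p(8)=22, p(9)=30, p(10)=42, p(11)=56, p(12)=77, p(13)=101, p(14)=135, p(15)=176, p(16)=231, p(17)=297, p(18)=385, p(19)=490, p(20)=627, p(21)=792.
Final step: p(22) = p(21) + p(20) - p(17) - p(15) + p(10) + p(7) - p(0)
= 792 + 627 - 297 - 176 + 42 + 15 - 1
= 1002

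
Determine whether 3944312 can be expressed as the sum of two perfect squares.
Not possible

Factorization: 3944312 = 2^3 × 79^3
By Fermat: n is sum of two squares iff every prime p ≡ 3 (mod 4) appears to even power.
Prime(s) ≡ 3 (mod 4) with odd exponent: [(79, 3)]
Therefore 3944312 cannot be expressed as a² + b².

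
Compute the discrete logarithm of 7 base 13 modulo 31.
8

Baby-step giant-step with step n = ⌈√31⌉ = 6.
Baby steps 13^j mod 31 (j:value) for j=0..5: 0:1, 1:13, 2:14, 3:27, 4:10, 5:6.
Giant-step multiplier: 13^(-6) ≡ 13^(30-6) = 13^24 ≡ 2 (mod 31).
Giant steps γ_i = 7·2^i mod 31: γ_0=7, γ_1=14 (in table at j=2).
x = i·n + j = 1·6 + 2 = 8.
Check: 13^8 ≡ 7 (mod 31).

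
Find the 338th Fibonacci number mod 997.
730

Matrix identity: Q^n = [[F_(n+1), F_n], [F_n, F_(n-1)]] with Q = [[1,1],[1,0]].
n = 338 = 101010010₂. Square-and-multiply, entries mod 997:
Q^1 = [[1,1],[1,0]]
Q^2 = (Q^1)² = [[2,1],[1,1]]
Q^5 = (Q^2)²·Q = [[8,5],[5,3]]
Q^10 = (Q^5)² = [[89,55],[55,34]]
Q^21 = (Q^10)²·Q = [[762,976],[976,783]]
Q^42 = (Q^21)² = [[831,456],[456,375]]
Q^84 = (Q^42)² = [[200,589],[589,608]]
Q^169 = (Q^84)²·Q = [[428,85],[85,343]]
Q^338 = (Q^169)² = [[979,730],[730,249]]
F_338 mod 997 = Q^338[0][1] = 730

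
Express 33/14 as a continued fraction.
[2; 2, 1, 4]

Euclidean algorithm steps:
33 = 2 × 14 + 5
14 = 2 × 5 + 4
5 = 1 × 4 + 1
4 = 4 × 1 + 0
Continued fraction: [2; 2, 1, 4]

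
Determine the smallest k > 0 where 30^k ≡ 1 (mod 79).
78

79 is prime, so ord(30) divides φ(79) = 78.
Divisors of 78: 1, 2, 3, 6, 13, 26, 39, 78.
Repeated squaring: 30^1 ≡ 30, 30^2 ≡ 31, 30^4 ≡ 13, 30^8 ≡ 11, 30^16 ≡ 42, 30^32 ≡ 26, 30^64 ≡ 44 (mod 79).
Test 30^d mod 79 for each divisor d in increasing order:
30^1 ≡ 30
30^2 ≡ 31
30^3 = 30^2·30^1 ≡ 61
30^6 = 30^4·30^2 ≡ 8
30^13 = 30^8·30^4·30^1 ≡ 24
30^26 = 30^16·30^8·30^2 ≡ 23
30^39 = 30^32·30^4·30^2·30^1 ≡ 78
30^78 = 30^64·30^8·30^4·30^2 ≡ 1  ← first divisor giving 1
The order is 78.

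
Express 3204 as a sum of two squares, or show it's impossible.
30² + 48² (a=30, b=48)

Factorization: 3204 = 2^2 × 3^2 × 89
By Fermat: n is sum of two squares iff every prime p ≡ 3 (mod 4) appears to even power.
All primes ≡ 3 (mod 4) appear to even power.
Search a = 0, 1, 2, … for 3204 - a² a perfect square: first hit at a = 30: 3204 - 900 = 2304 = 48².
3204 = 30² + 48² = 900 + 2304 ✓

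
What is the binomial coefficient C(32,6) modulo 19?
6

Using Lucas' theorem:
Write n=32 and k=6 in base 19:
n in base 19: [1, 13]
k in base 19: [0, 6]
C(32,6) mod 19 = ∏ C(n_i, k_i) mod 19
Digit binomials (mod 19): C(1,0) = 1; C(13,6) = 1716 ≡ 6
Product: 1 × 6 = 6 ≡ 6 (mod 19)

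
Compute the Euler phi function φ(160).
64

160 = 2^5 × 5
φ(n) = n × ∏(1 - 1/p) for each prime p dividing n
φ(160) = 160 × (1 - 1/2) × (1 - 1/5) = 64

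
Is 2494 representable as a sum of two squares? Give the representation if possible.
Not possible

Factorization: 2494 = 2 × 29 × 43
By Fermat: n is sum of two squares iff every prime p ≡ 3 (mod 4) appears to even power.
Prime(s) ≡ 3 (mod 4) with odd exponent: [(43, 1)]
Therefore 2494 cannot be expressed as a² + b².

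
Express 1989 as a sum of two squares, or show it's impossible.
15² + 42² (a=15, b=42)

Factorization: 1989 = 3^2 × 13 × 17
By Fermat: n is sum of two squares iff every prime p ≡ 3 (mod 4) appears to even power.
All primes ≡ 3 (mod 4) appear to even power.
Search a = 0, 1, 2, … for 1989 - a² a perfect square: first hit at a = 15: 1989 - 225 = 1764 = 42².
1989 = 15² + 42² = 225 + 1764 ✓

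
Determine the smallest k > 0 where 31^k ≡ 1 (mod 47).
46

47 is prime, so ord(31) divides φ(47) = 46.
Divisors of 46: 1, 2, 23, 46.
Repeated squaring: 31^1 ≡ 31, 31^2 ≡ 21, 31^4 ≡ 18, 31^8 ≡ 42, 31^16 ≡ 25, 31^32 ≡ 14 (mod 47).
Test 31^d mod 47 for each divisor d in increasing order:
31^1 ≡ 31
31^2 ≡ 21
31^23 = 31^16·31^4·31^2·31^1 ≡ 46
31^46 = 31^32·31^8·31^4·31^2 ≡ 1  ← first divisor giving 1
The order is 46.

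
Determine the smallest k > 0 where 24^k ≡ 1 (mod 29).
7

29 is prime, so ord(24) divides φ(29) = 28.
Divisors of 28: 1, 2, 4, 7, 14, 28.
Repeated squaring: 24^1 ≡ 24, 24^2 ≡ 25, 24^4 ≡ 16, 24^8 ≡ 24, 24^16 ≡ 25 (mod 29).
Test 24^d mod 29 for each divisor d in increasing order:
24^1 ≡ 24
24^2 ≡ 25
24^4 ≡ 16
24^7 = 24^4·24^2·24^1 ≡ 1  ← first divisor giving 1
The order is 7.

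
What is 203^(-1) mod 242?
31

gcd(203, 242) = 1, so the inverse exists.
Extended Euclidean algorithm on (242, 203):
242 = 1 × 203 + 39  ⟹  39 = (1)·242 + (-1)·203
203 = 5 × 39 + 8  ⟹  8 = (-5)·242 + (6)·203
39 = 4 × 8 + 7  ⟹  7 = (21)·242 + (-25)·203
8 = 1 × 7 + 1  ⟹  1 = (-26)·242 + (31)·203
So (31)·203 ≡ 1 (mod 242), i.e. 203^(-1) ≡ 31 (mod 242).
Check: 203 × 31 = 6293 ≡ 1 (mod 242)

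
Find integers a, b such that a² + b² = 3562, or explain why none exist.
9² + 59² (a=9, b=59)

Factorization: 3562 = 2 × 13 × 137
By Fermat: n is sum of two squares iff every prime p ≡ 3 (mod 4) appears to even power.
All primes ≡ 3 (mod 4) appear to even power.
Search a = 0, 1, 2, … for 3562 - a² a perfect square: first hit at a = 9: 3562 - 81 = 3481 = 59².
3562 = 9² + 59² = 81 + 3481 ✓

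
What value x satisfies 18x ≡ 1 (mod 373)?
228

gcd(18, 373) = 1, so the inverse exists.
Extended Euclidean algorithm on (373, 18):
373 = 20 × 18 + 13  ⟹  13 = (1)·373 + (-20)·18
18 = 1 × 13 + 5  ⟹  5 = (-1)·373 + (21)·18
13 = 2 × 5 + 3  ⟹  3 = (3)·373 + (-62)·18
5 = 1 × 3 + 2  ⟹  2 = (-4)·373 + (83)·18
3 = 1 × 2 + 1  ⟹  1 = (7)·373 + (-145)·18
So (-145)·18 ≡ 1 (mod 373), i.e. 18^(-1) ≡ -145 ≡ 228 (mod 373).
Check: 18 × 228 = 4104 ≡ 1 (mod 373)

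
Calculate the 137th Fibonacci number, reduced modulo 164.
121

Matrix identity: Q^n = [[F_(n+1), F_n], [F_n, F_(n-1)]] with Q = [[1,1],[1,0]].
n = 137 = 10001001₂. Square-and-multiply, entries mod 164:
Q^1 = [[1,1],[1,0]]
Q^2 = (Q^1)² = [[2,1],[1,1]]
Q^4 = (Q^2)² = [[5,3],[3,2]]
Q^8 = (Q^4)² = [[34,21],[21,13]]
Q^17 = (Q^8)²·Q = [[124,121],[121,3]]
Q^34 = (Q^17)² = [[5,115],[115,54]]
Q^68 = (Q^34)² = [[130,61],[61,69]]
Q^137 = (Q^68)²·Q = [[124,121],[121,3]]
F_137 mod 164 = Q^137[0][1] = 121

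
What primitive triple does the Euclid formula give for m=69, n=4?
(4745, 552, 4777)

Euclid's formula: a = m² - n², b = 2mn, c = m² + n²
m = 69, n = 4
a = 69² - 4² = 4761 - 16 = 4745
b = 2 × 69 × 4 = 552
c = 69² + 4² = 4761 + 16 = 4777
Verification: 4745² + 552² = 22515025 + 304704 = 22819729 = 4777² ✓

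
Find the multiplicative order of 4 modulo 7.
3

7 is prime, so ord(4) divides φ(7) = 6.
Divisors of 6: 1, 2, 3, 6.
Repeated squaring: 4^1 ≡ 4, 4^2 ≡ 2, 4^4 ≡ 4 (mod 7).
Test 4^d mod 7 for each divisor d in increasing order:
4^1 ≡ 4
4^2 ≡ 2
4^3 = 4^2·4^1 ≡ 1  ← first divisor giving 1
The order is 3.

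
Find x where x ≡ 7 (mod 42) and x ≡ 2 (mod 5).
7

Using Chinese Remainder Theorem:
M = 42 × 5 = 210
M1 = 5, M2 = 42
y1 = 5^(-1) mod 42 = 17
y2 = 42^(-1) mod 5 = 3
x = (7×5×17 + 2×42×3) mod 210 = 7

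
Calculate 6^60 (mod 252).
36

Repeated squaring. Binary of 60 = 111100.
6^1 ≡ 6 (mod 252); 6^2 ≡ 36 (mod 252); 6^4 ≡ 36 (mod 252); 6^8 ≡ 36 (mod 252); 6^16 ≡ 36 (mod 252); 6^32 ≡ 36 (mod 252)
6^60 = 6^4 × 6^8 × 6^16 × 6^32 ≡ 36 (mod 252)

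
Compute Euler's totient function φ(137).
136

137 = 137
φ(n) = n × ∏(1 - 1/p) for each prime p dividing n
φ(137) = 137 × (1 - 1/137) = 136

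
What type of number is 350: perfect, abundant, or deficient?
abundant

Proper divisors of 350: sum = 1 + 2 + 5 + 7 + 10 + 14 + 25 + 35 + 50 + 70 + 175 = 394
Since 394 > 350, 350 is abundant.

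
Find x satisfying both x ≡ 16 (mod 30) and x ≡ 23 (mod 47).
916

Using Chinese Remainder Theorem:
M = 30 × 47 = 1410
M1 = 47, M2 = 30
y1 = 47^(-1) mod 30 = 23
y2 = 30^(-1) mod 47 = 11
x = (16×47×23 + 23×30×11) mod 1410 = 916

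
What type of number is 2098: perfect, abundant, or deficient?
deficient

Proper divisors of 2098: sum = 1 + 2 + 1049 = 1052
Since 1052 < 2098, 2098 is deficient.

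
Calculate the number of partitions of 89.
49995925

p(n) counts ways to write n as a sum of positive integers (order ignored).
Euler's pentagonal recurrence: p(k) = p(k-1) + p(k-2) - p(k-5) - p(k-7) + p(k-12) + p(k-15) - ... (offsets j(3j∓1)/2, signs ++--, p(0)=1, p(<0)=0).
DP table for k = 0..88: p(0)=1, p(1)=1, p(2)=2, p(3)=3, p(4)=5, p(5)=7, p(6)=11, p(7)=15, p(8)=22, p(9)=30, p(10)=42, p(11)=56, p(12)=77, p(13)=101, p(14)=135, p(15)=176, p(16)=231, p(17)=297, p(18)=385, p(19)=490, p(20)=627, p(21)=792, p(22)=1002, p(23)=1255, p(24)=1575, p(25)=1958, p(26)=2436, p(27)=3010, p(28)=3718, p(29)=4565, p(30)=5604, p(31)=6842, p(32)=8349, p(33)=10143, p(34)=12310, p(35)=14883, p(36)=17977, p(37)=21637, p(38)=26015, p(39)=31185, p(40)=37338, p(41)=44583, p(42)=53174, p(43)=63261, p(44)=75175, p(45)=89134, p(46)=105558, p(47)=124754, p(48)=147273, p(49)=173525, p(50)=204226, p(51)=239943, p(52)=281589, p(53)=329931, p(54)=386155, p(55)=451276, p(56)=526823, p(57)=614154, p(58)=715220, p(59)=831820, p(60)=966467, p(61)=1121505, p(62)=1300156, p(63)=1505499, p(64)=1741630, p(65)=2012558, p(66)=2323520, p(67)=2679689, p(68)=3087735, p(69)=3554345, p(70)=4087968, p(71)=4697205, p(72)=5392783, p(73)=6185689, p(74)=7089500, p(75)=8118264, p(76)=9289091, p(77)=10619863, p(78)=12132164, p(79)=13848650, p(80)=15796476, p(81)=18004327, p(82)=20506255, p(83)=23338469, p(84)=26543660, p(85)=30167357, p(86)=34262962, p(87)=38887673, p(88)=44108109.
Final step: p(89) = p(88) + p(87) - p(84) - p(82) + p(77) + p(74) - p(67) - p(63) + p(54) + p(49) - p(38) - p(32) + p(19) + p(12)
= 44108109 + 38887673 - 26543660 - 20506255 + 10619863 + 7089500 - 2679689 - 1505499 + 386155 + 173525 - 26015 - 8349 + 490 + 77
= 49995925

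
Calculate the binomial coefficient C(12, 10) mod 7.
3

Using Lucas' theorem:
Write n=12 and k=10 in base 7:
n in base 7: [1, 5]
k in base 7: [1, 3]
C(12,10) mod 7 = ∏ C(n_i, k_i) mod 7
Digit binomials (mod 7): C(1,1) = 1; C(5,3) = 10 ≡ 3
Product: 1 × 3 = 3 ≡ 3 (mod 7)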